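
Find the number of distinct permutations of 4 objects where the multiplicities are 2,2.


4! = 24
Denominator: 2!=2 * 2!=2
Coefficient = 24 / 4 = 6

6


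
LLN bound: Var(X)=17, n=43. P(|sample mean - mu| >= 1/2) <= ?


Var(Xbar) = Var(X)/n = 17/43
Chebyshev: P(|Xbar-mu| >= 1/2) <= Var(Xbar)/(1/2)^2 = (17/43)/(1/4) = 68/43
Bound exceeds 1, so trivial bound: 1

1


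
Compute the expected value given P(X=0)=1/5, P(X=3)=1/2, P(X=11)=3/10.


E[X] = sum(x * P(x))
= 0*1/5 + 3*1/2 + 11*3/10
= 24/5

24/5


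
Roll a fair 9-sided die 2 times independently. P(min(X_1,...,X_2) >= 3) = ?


P(min >= 3) = P(all X_i >= 3) = (P(X_1 >= 3))^2
= (7/9)^2 = 49/81

49/81


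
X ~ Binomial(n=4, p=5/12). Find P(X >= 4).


P(X>=4) = P(X=4)
= 625/20736
= 625/20736

625/20736


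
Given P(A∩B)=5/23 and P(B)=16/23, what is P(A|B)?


P(A|B) = P(A∩B)/P(B) = (5/23)/(16/23) = 5/16

5/16


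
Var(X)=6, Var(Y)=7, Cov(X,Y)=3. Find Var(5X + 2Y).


Var(5X + 2Y) = 5^2*Var(X) + 2^2*Var(Y) + 2*5*2*Cov(X,Y)
= 25*6 + 4*7 + 20*3
= 150 + 28 + 60 = 238

238


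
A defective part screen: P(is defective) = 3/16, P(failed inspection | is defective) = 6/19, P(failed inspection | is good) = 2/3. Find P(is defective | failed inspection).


P(A) = P(A|B)P(B) + P(A|B')P(B') = 6/19*3/16 + 2/3*13/16 = 137/228
P(B|A) = P(A|B)P(B)/P(A) = (9/152)/(137/228) = 27/274

27/274


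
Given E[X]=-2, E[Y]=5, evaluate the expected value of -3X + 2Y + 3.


E[-3X + 2Y + 3] = -3*E[X] + 2*E[Y] + 3
= (-3)*(-2) + (2)*(5) + (3)
= 6 + 10 + 3 = 19

19


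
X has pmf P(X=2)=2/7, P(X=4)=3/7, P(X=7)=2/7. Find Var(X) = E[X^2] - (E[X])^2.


E[X] = 30/7, E[X^2] = 22
Var(X) = E[X^2] - (E[X])^2 = 22 - (30/7)^2 = 178/49

178/49


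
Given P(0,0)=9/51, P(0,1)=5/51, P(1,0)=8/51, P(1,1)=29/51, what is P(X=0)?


P(X=0) = P(0,0)+P(0,1) = 9/51 + 5/51 = 14/51

14/51


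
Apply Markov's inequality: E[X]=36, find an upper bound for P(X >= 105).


Markov: P(X >= a) <= E[X]/a
P(X >= 105) <= 36/105 = 12/35

12/35


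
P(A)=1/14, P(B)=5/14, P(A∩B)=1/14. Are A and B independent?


P(A)*P(B) = 1/14*5/14 = 5/196
P(A∩B) = 1/14 != 5/196, so not independent

No, A and B are not independent


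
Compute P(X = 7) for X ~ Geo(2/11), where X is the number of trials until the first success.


P(X=7) = (1-p)^6 * p = (9/11)^6 * 2/11
= 531441/1771561 * 2/11 = 1062882/19487171

1062882/19487171


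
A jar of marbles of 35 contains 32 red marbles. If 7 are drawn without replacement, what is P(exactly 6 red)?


P(X=6) = C(32,6)*C(3,1) / C(35,7)
= 906192*3 / 6724520
= 2718576/6724520 = 378/935

378/935


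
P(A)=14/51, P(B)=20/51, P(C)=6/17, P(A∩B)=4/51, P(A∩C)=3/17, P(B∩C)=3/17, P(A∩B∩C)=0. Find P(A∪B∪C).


P(A∪B∪C) = P(A)+P(B)+P(C) - P(AB)-P(AC)-P(BC) + P(ABC)
= 14/51+20/51+6/17 - 4/51-3/17-3/17 + 0
= 10/17

10/17


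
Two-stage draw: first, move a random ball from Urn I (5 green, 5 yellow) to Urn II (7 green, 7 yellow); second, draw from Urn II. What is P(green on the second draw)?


P(transfer green) = 5/10 = 1/2; P(transfer yellow) = 1/2
If green transferred: Urn II has 8 green of 15, so P(green|green moved) = 8/15
If yellow transferred: Urn II has 7 green of 15, so P(green|yellow moved) = 7/15
By total probability: P(green) = 1/2*8/15 + 1/2*7/15 = 1/2

1/2


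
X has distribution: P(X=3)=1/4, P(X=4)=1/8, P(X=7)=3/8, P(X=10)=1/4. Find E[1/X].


E[1/X] = sum(g(x)*P(x))
= 1/3*1/4 + 1/4*1/8 + 1/7*3/8 + 1/10*1/4
= 649/3360

649/3360


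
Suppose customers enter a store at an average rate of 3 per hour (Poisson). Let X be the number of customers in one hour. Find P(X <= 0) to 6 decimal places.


P(X<=0) = e^(-3)*3^0/0!
≈ 0.0497870684
≈ 0.049787

0.049787


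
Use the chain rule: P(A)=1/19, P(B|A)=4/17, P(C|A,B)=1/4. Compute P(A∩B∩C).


P(A∩B∩C) = P(A) * P(B|A) * P(C|A∩B)
= 1/19 * 4/17 * 1/4
= 4/323 * 1/4 = 1/323

1/323


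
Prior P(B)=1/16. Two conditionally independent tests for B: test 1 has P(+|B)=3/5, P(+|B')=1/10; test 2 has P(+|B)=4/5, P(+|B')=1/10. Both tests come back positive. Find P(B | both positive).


After test 1: P(+) = 3/5*1/16 + 1/10*15/16 = 21/160
P(B|+) = (3/80)/(21/160) = 2/7
After test 2 (use post1 as new prior): P(+) = 4/5*2/7 + 1/10*5/7 = 3/10
P(B|+,+) = (8/35)/(3/10) = 16/21

16/21


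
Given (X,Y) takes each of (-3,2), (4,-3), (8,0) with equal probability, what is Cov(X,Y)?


E[X]=3, E[Y]=-1/3, E[XY]=-6
Cov(X,Y) = E[XY] - E[X]E[Y] = -6 - 3*-1/3 = -5

-5


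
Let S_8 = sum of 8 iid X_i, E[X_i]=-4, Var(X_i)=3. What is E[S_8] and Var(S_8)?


E[S_n] = n*mu = 8*-4 = -32
Var(S_n) = n*sigma^2 = 8*3 = 24

E[S_8]=-32, Var(S_8)=24


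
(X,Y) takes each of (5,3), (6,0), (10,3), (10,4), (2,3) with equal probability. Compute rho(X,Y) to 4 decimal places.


Cov(X,Y) = 1.0400, Var(X) = 9.4400, Var(Y) = 1.8400
rho = Cov/(sqrt(VarX)*sqrt(VarY)) = 0.2495

0.2495


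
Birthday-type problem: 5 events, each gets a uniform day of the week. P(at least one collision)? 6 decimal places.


P(all different) = prod((7-i)/7 for i=0..4) = 0.149938
P(at least one match) = 1 - 0.149938 = 0.850062

0.850062


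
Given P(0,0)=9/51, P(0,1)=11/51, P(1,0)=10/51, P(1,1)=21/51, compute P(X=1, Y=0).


Read from table: P(X=1, Y=0) = 10/51

10/51


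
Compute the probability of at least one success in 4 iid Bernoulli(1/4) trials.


P(at least one) = 1 - P(none)
P(none) = (1 - 1/4)^4 = (3/4)^4 = 81/256
P(at least one) = 1 - 81/256 = 175/256

175/256


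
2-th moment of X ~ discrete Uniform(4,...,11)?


E[X^2] = (1/8) * sum(x^2 for x=4..11)
= 492/8 = 123/2

123/2


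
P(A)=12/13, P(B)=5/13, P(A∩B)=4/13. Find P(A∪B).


P(A∪B) = P(A) + P(B) - P(A∩B)
= 12/13 + 5/13 - 4/13 = 1

1


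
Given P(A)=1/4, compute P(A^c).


P(A') = 1 - P(A) = 1 - 1/4 = 3/4

3/4


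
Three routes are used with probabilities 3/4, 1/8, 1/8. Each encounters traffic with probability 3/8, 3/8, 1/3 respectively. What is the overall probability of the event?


P(A) = P(A|B1)P(B1) + P(A|B2)P(B2) + P(A|B3)P(B3)
= 3/8*3/4 + 3/8*1/8 + 1/3*1/8
= 9/32 + 3/64 + 1/24 = 71/192

71/192


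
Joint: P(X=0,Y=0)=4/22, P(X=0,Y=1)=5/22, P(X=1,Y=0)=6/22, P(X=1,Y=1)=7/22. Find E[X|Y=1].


P(Y=1) = 12/22
E[X|Y=1] = (0*5 + 1*7)/12 = 7/12

7/12


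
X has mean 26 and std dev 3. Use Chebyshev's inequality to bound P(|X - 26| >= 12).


k = 12/3 = 4
Chebyshev: P(|X-mu| >= k*sigma) <= 1/k^2 = 1/4^2 = 1/16

1/16


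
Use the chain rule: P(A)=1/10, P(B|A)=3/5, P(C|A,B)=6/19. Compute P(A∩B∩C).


P(A∩B∩C) = P(A) * P(B|A) * P(C|A∩B)
= 1/10 * 3/5 * 6/19
= 3/50 * 6/19 = 9/475

9/475


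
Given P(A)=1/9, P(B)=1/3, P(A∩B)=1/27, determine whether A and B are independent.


P(A)*P(B) = 1/9*1/3 = 1/27
P(A∩B) = 1/27, which equals P(A)P(B), so independent

Yes, A and B are independent


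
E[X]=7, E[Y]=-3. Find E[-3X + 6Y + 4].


E[-3X + 6Y + 4] = -3*E[X] + 6*E[Y] + 4
= (-3)*(7) + (6)*(-3) + (4)
= -21 - 18 + 4 = -35

-35


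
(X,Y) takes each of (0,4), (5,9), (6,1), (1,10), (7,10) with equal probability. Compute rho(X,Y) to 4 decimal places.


Cov(X,Y) = 0.3600, Var(X) = 7.7600, Var(Y) = 13.3600
rho = Cov/(sqrt(VarX)*sqrt(VarY)) = 0.0354

0.0354


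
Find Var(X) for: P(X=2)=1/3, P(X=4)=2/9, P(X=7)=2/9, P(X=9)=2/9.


E[X] = 46/9, E[X^2] = 304/9
Var(X) = E[X^2] - (E[X])^2 = 304/9 - (46/9)^2 = 620/81

620/81


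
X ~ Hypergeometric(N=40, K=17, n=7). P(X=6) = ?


P(X=6) = C(17,6)*C(23,1) / C(40,7)
= 12376*23 / 18643560
= 284648/18643560 = 161/10545

161/10545


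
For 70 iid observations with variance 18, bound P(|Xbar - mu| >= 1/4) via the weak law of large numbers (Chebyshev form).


Var(Xbar) = Var(X)/n = 18/70
Chebyshev: P(|Xbar-mu| >= 1/4) <= Var(Xbar)/(1/4)^2 = (9/35)/(1/16) = 144/35
Bound exceeds 1, so trivial bound: 1

1


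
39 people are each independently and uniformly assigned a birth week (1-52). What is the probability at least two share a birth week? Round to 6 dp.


P(all different) = prod((52-i)/52 for i=0..38) = 0.000000
P(at least one match) = 1 - 0.000000 = 1.000000

1.000000


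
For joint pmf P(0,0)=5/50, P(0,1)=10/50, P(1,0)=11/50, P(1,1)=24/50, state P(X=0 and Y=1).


Read from table: P(X=0, Y=1) = 10/50 = 1/5

1/5


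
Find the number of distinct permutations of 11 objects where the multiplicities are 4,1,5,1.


11! = 39916800
Denominator: 4!=24 * 1!=1 * 5!=120 * 1!=1
Coefficient = 39916800 / 2880 = 13860

13860


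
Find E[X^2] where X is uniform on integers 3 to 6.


E[X^2] = (1/4) * sum(x^2 for x=3..6)
= 86/4 = 43/2

43/2


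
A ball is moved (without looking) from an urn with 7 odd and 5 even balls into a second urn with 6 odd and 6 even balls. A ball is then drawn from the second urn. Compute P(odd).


P(transfer odd) = 7/12; P(transfer even) = 5/12
If odd transferred: Urn II has 7 odd of 13, so P(odd|odd moved) = 7/13
If even transferred: Urn II has 6 odd of 13, so P(odd|even moved) = 6/13
By total probability: P(odd) = 7/12*7/13 + 5/12*6/13 = 79/156

79/156


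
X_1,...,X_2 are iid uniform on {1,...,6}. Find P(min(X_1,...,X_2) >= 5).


P(min >= 5) = P(all X_i >= 5) = (P(X_1 >= 5))^2
= (2/6)^2 = (1/3)^2 = 1/9

1/9


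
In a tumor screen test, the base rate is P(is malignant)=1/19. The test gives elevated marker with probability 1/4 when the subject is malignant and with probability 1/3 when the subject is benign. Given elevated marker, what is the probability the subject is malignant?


P(A) = P(A|B)P(B) + P(A|B')P(B') = 1/4*1/19 + 1/3*18/19 = 25/76
P(B|A) = P(A|B)P(B)/P(A) = (1/76)/(25/76) = 1/25

1/25


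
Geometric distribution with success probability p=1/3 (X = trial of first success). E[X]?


For geometric (trials until first success), E[X] = 1/p = 1/(1/3) = 3

3


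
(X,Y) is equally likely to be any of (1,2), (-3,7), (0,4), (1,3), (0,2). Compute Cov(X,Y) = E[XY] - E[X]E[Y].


E[X]=-1/5, E[Y]=18/5, E[XY]=-16/5
Cov(X,Y) = E[XY] - E[X]E[Y] = -16/5 + 1/5*18/5 = -62/25

-62/25


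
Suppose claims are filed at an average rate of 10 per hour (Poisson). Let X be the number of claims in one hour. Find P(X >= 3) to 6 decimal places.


P(X>=3) = 1 - P(X<=2) = 1 - (e^(-10)*10^0/0! + e^(-10)*10^1/1! + e^(-10)*10^2/2!)
≈ 1 - (0.0000453999 + 0.0004539993 + 0.0022699965)
= 1 - 0.0027693957 = 0.9972306043
≈ 0.997231

0.997231


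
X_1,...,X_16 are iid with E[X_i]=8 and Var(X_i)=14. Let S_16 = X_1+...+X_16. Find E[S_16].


E[S_n] = n*E[X_1] = 16*8 = 128

128


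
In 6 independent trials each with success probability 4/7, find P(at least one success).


P(at least one) = 1 - P(none)
P(none) = (1 - 4/7)^6 = (3/7)^6 = 729/117649
P(at least one) = 1 - 729/117649 = 116920/117649

116920/117649


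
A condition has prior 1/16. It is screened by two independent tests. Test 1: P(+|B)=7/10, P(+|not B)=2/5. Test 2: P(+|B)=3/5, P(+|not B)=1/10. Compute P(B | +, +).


After test 1: P(+) = 7/10*1/16 + 2/5*15/16 = 67/160
P(B|+) = (7/160)/(67/160) = 7/67
After test 2 (use post1 as new prior): P(+) = 3/5*7/67 + 1/10*60/67 = 51/335
P(B|+,+) = (21/335)/(51/335) = 7/17

7/17


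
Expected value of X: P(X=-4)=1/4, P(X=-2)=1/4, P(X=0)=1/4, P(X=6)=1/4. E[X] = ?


E[X] = sum(x * P(x))
= -4*1/4 - 2*1/4 + 0*1/4 + 6*1/4
= 0

0


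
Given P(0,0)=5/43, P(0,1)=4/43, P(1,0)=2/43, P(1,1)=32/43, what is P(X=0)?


P(X=0) = P(0,0)+P(0,1) = 5/43 + 4/43 = 9/43

9/43


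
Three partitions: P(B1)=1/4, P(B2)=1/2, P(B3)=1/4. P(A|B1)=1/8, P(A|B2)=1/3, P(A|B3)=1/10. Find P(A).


P(A) = P(A|B1)P(B1) + P(A|B2)P(B2) + P(A|B3)P(B3)
= 1/8*1/4 + 1/3*1/2 + 1/10*1/4
= 1/32 + 1/6 + 1/40 = 107/480

107/480


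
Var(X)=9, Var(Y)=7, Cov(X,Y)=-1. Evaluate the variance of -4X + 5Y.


Var(-4X + 5Y) = (-4)^2*Var(X) + 5^2*Var(Y) + 2*(-4)*5*Cov(X,Y)
= 16*9 + 25*7 - 40*(-1)
= 144 + 175 + 40 = 359

359


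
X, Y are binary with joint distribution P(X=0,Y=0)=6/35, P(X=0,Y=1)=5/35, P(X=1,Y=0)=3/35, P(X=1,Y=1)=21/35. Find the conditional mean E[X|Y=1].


P(Y=1) = 26/35
E[X|Y=1] = (0*5 + 1*21)/26 = 21/26

21/26


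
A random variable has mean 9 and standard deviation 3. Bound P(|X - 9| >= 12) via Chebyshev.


k = 12/3 = 4
Chebyshev: P(|X-mu| >= k*sigma) <= 1/k^2 = 1/4^2 = 1/16

1/16


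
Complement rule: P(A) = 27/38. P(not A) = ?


P(A') = 1 - P(A) = 1 - 27/38 = 11/38

11/38


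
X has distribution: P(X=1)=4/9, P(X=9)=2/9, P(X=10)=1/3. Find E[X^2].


E[X^2] = sum(g(x)*P(x))
= 1*4/9 + 81*2/9 + 100*1/3
= 466/9

466/9


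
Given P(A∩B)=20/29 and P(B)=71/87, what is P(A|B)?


P(A|B) = P(A∩B)/P(B) = (60/87)/(71/87) = 60/71

60/71


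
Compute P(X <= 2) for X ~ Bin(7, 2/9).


P(X<=2) = P(X=0) + P(X=1) + P(X=2)
= 823543/4782969 + 1647086/4782969 + 470596/1594323
= 1294139/1594323

1294139/1594323


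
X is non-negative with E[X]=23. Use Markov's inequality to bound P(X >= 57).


Markov: P(X >= a) <= E[X]/a
P(X >= 57) <= 23/57

23/57


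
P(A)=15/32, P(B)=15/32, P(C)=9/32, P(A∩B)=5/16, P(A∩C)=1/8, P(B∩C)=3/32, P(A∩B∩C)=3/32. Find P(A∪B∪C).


P(A∪B∪C) = P(A)+P(B)+P(C) - P(AB)-P(AC)-P(BC) + P(ABC)
= 15/32+15/32+9/32 - 5/16-1/8-3/32 + 3/32
= 25/32

25/32


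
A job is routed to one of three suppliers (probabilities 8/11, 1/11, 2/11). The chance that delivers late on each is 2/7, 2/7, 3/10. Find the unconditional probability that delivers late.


P(A) = P(A|B1)P(B1) + P(A|B2)P(B2) + P(A|B3)P(B3)
= 2/7*8/11 + 2/7*1/11 + 3/10*2/11
= 16/77 + 2/77 + 3/55 = 111/385

111/385


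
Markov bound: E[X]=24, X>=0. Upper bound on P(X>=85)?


Markov: P(X >= a) <= E[X]/a
P(X >= 85) <= 24/85

24/85


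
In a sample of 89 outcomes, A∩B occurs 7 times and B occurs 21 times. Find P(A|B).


P(A|B) = P(A∩B)/P(B) = (7/89)/(21/89) = 7/21 = 1/3

1/3


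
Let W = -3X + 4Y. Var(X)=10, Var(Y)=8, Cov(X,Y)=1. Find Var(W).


Var(-3X + 4Y) = (-3)^2*Var(X) + 4^2*Var(Y) + 2*(-3)*4*Cov(X,Y)
= 9*10 + 16*8 - 24*1
= 90 + 128 - 24 = 194

194


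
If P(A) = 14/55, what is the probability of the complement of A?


P(A') = 1 - P(A) = 1 - 14/55 = 41/55

41/55


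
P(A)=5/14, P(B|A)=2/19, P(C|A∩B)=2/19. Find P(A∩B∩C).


P(A∩B∩C) = P(A) * P(B|A) * P(C|A∩B)
= 5/14 * 2/19 * 2/19
= 5/133 * 2/19 = 10/2527

10/2527


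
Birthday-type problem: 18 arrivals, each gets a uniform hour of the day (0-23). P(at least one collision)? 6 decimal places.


P(all different) = prod((24-i)/24 for i=0..17) = 0.000123
P(at least one match) = 1 - 0.000123 = 0.999877

0.999877


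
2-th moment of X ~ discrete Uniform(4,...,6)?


E[X^2] = (1/3) * sum(x^2 for x=4..6)
= 77/3

77/3


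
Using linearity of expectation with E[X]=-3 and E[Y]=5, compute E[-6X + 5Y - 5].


E[-6X + 5Y - 5] = -6*E[X] + 5*E[Y] - 5
= (-6)*(-3) + (5)*(5) + (-5)
= 18 + 25 - 5 = 38

38


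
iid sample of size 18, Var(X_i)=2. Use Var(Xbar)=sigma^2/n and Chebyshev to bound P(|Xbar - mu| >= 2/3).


Var(Xbar) = Var(X)/n = 2/18
Chebyshev: P(|Xbar-mu| >= 2/3) <= Var(Xbar)/(2/3)^2 = (1/9)/(4/9) = 1/4

1/4


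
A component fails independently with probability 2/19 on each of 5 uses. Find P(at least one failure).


P(at least one) = 1 - P(none)
P(none) = (1 - 2/19)^5 = (17/19)^5 = 1419857/2476099
P(at least one) = 1 - 1419857/2476099 = 1056242/2476099

1056242/2476099


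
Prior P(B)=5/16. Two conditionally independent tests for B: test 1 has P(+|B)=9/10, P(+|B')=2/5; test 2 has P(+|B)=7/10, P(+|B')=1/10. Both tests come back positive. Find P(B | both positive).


After test 1: P(+) = 9/10*5/16 + 2/5*11/16 = 89/160
P(B|+) = (9/32)/(89/160) = 45/89
After test 2 (use post1 as new prior): P(+) = 7/10*45/89 + 1/10*44/89 = 359/890
P(B|+,+) = (63/178)/(359/890) = 315/359

315/359


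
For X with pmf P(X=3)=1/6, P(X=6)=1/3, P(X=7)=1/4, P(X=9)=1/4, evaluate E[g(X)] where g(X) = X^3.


E[X^3] = sum(g(x)*P(x))
= 27*1/6 + 216*1/3 + 343*1/4 + 729*1/4
= 689/2

689/2


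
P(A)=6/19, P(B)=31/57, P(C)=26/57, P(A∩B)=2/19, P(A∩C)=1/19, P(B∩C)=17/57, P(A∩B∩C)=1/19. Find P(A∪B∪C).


P(A∪B∪C) = P(A)+P(B)+P(C) - P(AB)-P(AC)-P(BC) + P(ABC)
= 6/19+31/57+26/57 - 2/19-1/19-17/57 + 1/19
= 52/57

52/57


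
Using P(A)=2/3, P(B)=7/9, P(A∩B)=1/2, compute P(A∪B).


P(A∪B) = P(A) + P(B) - P(A∩B)
= 2/3 + 7/9 - 1/2 = 17/18

17/18


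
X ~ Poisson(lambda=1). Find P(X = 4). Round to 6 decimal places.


P(X=4) = e^(-1) * 1^4 / 4!
≈ 0.3678794412 * 1 / 24
≈ 0.015328

0.015328


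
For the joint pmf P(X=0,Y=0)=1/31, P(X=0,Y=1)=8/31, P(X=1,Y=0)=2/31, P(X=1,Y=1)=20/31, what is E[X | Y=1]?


P(Y=1) = 28/31
E[X|Y=1] = (0*8 + 1*20)/28 = 20/28 = 5/7

5/7


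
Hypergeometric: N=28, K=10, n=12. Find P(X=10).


P(X=10) = C(10,10)*C(18,2) / C(28,12)
= 1*153 / 30421755
= 153/30421755 = 1/198835

1/198835


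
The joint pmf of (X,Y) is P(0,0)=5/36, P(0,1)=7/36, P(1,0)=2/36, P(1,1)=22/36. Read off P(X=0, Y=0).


Read from table: P(X=0, Y=0) = 5/36

5/36


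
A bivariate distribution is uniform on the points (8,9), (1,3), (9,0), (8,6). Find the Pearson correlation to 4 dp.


Cov(X,Y) = 1.5000, Var(X) = 10.2500, Var(Y) = 11.2500
rho = Cov/(sqrt(VarX)*sqrt(VarY)) = 0.1397

0.1397


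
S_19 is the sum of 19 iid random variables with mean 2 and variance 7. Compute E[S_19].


E[S_n] = n*E[X_1] = 19*2 = 38

38


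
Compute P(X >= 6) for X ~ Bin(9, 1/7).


P(X>=6) = P(X=6) + P(X=7) + P(X=8) + P(X=9)
= 2592/5764801 + 1296/40353607 + 54/40353607 + 1/40353607
= 2785/5764801

2785/5764801


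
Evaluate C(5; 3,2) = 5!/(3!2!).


5! = 120
Denominator: 3!=6 * 2!=2
Coefficient = 120 / 12 = 10

10


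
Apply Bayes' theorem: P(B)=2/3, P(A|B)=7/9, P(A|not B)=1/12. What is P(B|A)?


P(A) = P(A|B)P(B) + P(A|B')P(B') = 7/9*2/3 + 1/12*1/3 = 59/108
P(B|A) = P(A|B)P(B)/P(A) = (14/27)/(59/108) = 56/59

56/59


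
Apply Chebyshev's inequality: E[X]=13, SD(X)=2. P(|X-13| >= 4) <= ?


k = 4/2 = 2
Chebyshev: P(|X-mu| >= k*sigma) <= 1/k^2 = 1/2^2 = 1/4

1/4


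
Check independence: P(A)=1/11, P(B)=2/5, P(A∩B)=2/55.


P(A)*P(B) = 1/11*2/5 = 2/55
P(A∩B) = 2/55, which equals P(A)P(B), so independent

Yes, A and B are independent


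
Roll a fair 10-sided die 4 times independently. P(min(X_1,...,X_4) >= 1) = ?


P(min >= 1) = P(all X_i >= 1) = (P(X_1 >= 1))^4
= (10/10)^4 = 1^4 = 1

1


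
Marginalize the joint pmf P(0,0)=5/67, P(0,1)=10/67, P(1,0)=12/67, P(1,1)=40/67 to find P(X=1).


P(X=1) = P(1,0)+P(1,1) = 12/67 + 40/67 = 52/67

52/67


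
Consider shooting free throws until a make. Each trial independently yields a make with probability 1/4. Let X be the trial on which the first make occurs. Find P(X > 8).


P(X > 8) = P(first 8 trials all fail) = (1-p)^8 = (3/4)^8 = 6561/65536

6561/65536


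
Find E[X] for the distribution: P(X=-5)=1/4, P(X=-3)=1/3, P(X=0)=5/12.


E[X] = sum(x * P(x))
= -5*1/4 - 3*1/3 + 0*5/12
= -9/4

-9/4


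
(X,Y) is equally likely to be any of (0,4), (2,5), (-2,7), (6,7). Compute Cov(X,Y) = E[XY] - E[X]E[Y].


E[X]=3/2, E[Y]=23/4, E[XY]=19/2
Cov(X,Y) = E[XY] - E[X]E[Y] = 19/2 - 3/2*23/4 = 7/8

7/8


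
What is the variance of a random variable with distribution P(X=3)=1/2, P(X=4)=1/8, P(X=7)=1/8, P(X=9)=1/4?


E[X] = 41/8, E[X^2] = 263/8
Var(X) = E[X^2] - (E[X])^2 = 263/8 - (41/8)^2 = 423/64

423/64


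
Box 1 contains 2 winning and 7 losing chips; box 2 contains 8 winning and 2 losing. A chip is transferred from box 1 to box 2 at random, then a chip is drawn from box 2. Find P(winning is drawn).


P(transfer winning) = 2/9; P(transfer losing) = 7/9
If winning transferred: Urn II has 9 winning of 11, so P(winning|winning moved) = 9/11
If losing transferred: Urn II has 8 winning of 11, so P(winning|losing moved) = 8/11
By total probability: P(winning) = 2/9*9/11 + 7/9*8/11 = 74/99

74/99


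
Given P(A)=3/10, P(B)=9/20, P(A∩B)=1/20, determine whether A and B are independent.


P(A)*P(B) = 3/10*9/20 = 27/200
P(A∩B) = 1/20 != 27/200, so not independent

No, A and B are not independent


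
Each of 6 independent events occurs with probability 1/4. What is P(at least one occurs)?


P(at least one) = 1 - P(none)
P(none) = (1 - 1/4)^6 = (3/4)^6 = 729/4096
P(at least one) = 1 - 729/4096 = 3367/4096

3367/4096


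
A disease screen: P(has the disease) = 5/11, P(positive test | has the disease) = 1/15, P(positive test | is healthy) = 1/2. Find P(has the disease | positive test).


P(A) = P(A|B)P(B) + P(A|B')P(B') = 1/15*5/11 + 1/2*6/11 = 10/33
P(B|A) = P(A|B)P(B)/P(A) = (1/33)/(10/33) = 1/10

1/10


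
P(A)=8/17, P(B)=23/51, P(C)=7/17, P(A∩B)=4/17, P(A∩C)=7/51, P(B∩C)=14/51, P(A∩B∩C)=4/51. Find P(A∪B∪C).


P(A∪B∪C) = P(A)+P(B)+P(C) - P(AB)-P(AC)-P(BC) + P(ABC)
= 8/17+23/51+7/17 - 4/17-7/51-14/51 + 4/51
= 13/17

13/17


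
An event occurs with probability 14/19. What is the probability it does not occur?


P(A') = 1 - P(A) = 1 - 14/19 = 5/19

5/19


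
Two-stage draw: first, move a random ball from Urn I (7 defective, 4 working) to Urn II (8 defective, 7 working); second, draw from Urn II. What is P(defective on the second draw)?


P(transfer defective) = 7/11; P(transfer working) = 4/11
If defective transferred: Urn II has 9 defective of 16, so P(defective|defective moved) = 9/16
If working transferred: Urn II has 8 defective of 16, so P(defective|working moved) = 1/2
By total probability: P(defective) = 7/11*9/16 + 4/11*1/2 = 95/176

95/176


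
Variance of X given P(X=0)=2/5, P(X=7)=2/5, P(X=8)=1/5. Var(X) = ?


E[X] = 22/5, E[X^2] = 162/5
Var(X) = E[X^2] - (E[X])^2 = 162/5 - (22/5)^2 = 326/25

326/25


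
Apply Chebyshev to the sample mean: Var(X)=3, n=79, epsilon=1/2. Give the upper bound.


Var(Xbar) = Var(X)/n = 3/79
Chebyshev: P(|Xbar-mu| >= 1/2) <= Var(Xbar)/(1/2)^2 = (3/79)/(1/4) = 12/79

12/79


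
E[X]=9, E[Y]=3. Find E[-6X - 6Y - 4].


E[-6X - 6Y - 4] = -6*E[X] - 6*E[Y] - 4
= (-6)*(9) + (-6)*(3) + (-4)
= -54 - 18 - 4 = -76

-76


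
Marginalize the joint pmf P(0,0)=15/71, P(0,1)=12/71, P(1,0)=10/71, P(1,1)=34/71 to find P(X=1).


P(X=1) = P(1,0)+P(1,1) = 10/71 + 34/71 = 44/71

44/71


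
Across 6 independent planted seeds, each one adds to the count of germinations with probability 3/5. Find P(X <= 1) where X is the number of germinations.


P(X<=1) = P(X=0) + P(X=1)
= 64/15625 + 576/15625
= 128/3125

128/3125


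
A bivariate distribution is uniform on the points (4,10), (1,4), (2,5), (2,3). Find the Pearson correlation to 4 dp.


Cov(X,Y) = 2.6250, Var(X) = 1.1875, Var(Y) = 7.2500
rho = Cov/(sqrt(VarX)*sqrt(VarY)) = 0.8946

0.8946


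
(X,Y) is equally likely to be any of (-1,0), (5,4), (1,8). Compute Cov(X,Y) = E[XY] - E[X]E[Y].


E[X]=5/3, E[Y]=4, E[XY]=28/3
Cov(X,Y) = E[XY] - E[X]E[Y] = 28/3 - 5/3*4 = 8/3

8/3


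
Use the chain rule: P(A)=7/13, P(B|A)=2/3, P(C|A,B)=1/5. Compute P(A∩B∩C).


P(A∩B∩C) = P(A) * P(B|A) * P(C|A∩B)
= 7/13 * 2/3 * 1/5
= 14/39 * 1/5 = 14/195

14/195


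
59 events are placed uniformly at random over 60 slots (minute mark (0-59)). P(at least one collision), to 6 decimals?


P(all different) = prod((60-i)/60 for i=0..58) = 0.000000
P(at least one match) = 1 - 0.000000 = 1.000000

1.000000


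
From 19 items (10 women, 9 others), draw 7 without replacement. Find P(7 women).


P(X=7) = C(10,7)*C(9,0) / C(19,7)
= 120*1 / 50388
= 120/50388 = 10/4199

10/4199


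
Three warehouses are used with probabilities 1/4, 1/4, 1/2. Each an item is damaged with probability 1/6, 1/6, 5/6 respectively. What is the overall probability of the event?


P(A) = P(A|B1)P(B1) + P(A|B2)P(B2) + P(A|B3)P(B3)
= 1/6*1/4 + 1/6*1/4 + 5/6*1/2
= 1/24 + 1/24 + 5/12 = 1/2

1/2


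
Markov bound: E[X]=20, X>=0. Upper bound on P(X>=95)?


Markov: P(X >= a) <= E[X]/a
P(X >= 95) <= 20/95 = 4/19

4/19


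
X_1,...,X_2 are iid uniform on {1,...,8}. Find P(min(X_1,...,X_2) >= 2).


P(min >= 2) = P(all X_i >= 2) = (P(X_1 >= 2))^2
= (7/8)^2 = 49/64

49/64


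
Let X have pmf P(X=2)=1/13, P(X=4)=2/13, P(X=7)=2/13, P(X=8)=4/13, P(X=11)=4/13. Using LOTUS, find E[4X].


E[4X] = sum(g(x)*P(x))
= 8*1/13 + 16*2/13 + 28*2/13 + 32*4/13 + 44*4/13
= 400/13

400/13


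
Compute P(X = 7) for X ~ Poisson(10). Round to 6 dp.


P(X=7) = e^(-10) * 10^7 / 7!
≈ 0.00004539992976 * 10000000 / 5040
≈ 0.090079

0.090079


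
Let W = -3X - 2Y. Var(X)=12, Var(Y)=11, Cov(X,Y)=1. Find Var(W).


Var(-3X - 2Y) = (-3)^2*Var(X) + (-2)^2*Var(Y) + 2*(-3)*(-2)*Cov(X,Y)
= 9*12 + 4*11 + 12*1
= 108 + 44 + 12 = 164

164


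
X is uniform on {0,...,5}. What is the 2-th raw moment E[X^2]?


E[X^2] = (1/6) * sum(x^2 for x=0..5)
= 55/6

55/6


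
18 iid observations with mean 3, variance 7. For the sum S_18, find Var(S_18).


By independence, Var(S_n) = n*Var(X_1) = 18*7 = 126

126


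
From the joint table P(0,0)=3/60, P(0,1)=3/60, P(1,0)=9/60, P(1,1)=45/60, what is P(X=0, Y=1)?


Read from table: P(X=0, Y=1) = 3/60 = 1/20

1/20


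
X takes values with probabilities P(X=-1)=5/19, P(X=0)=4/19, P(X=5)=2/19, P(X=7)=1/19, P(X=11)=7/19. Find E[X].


E[X] = sum(x * P(x))
= -1*5/19 + 0*4/19 + 5*2/19 + 7*1/19 + 11*7/19
= 89/19

89/19


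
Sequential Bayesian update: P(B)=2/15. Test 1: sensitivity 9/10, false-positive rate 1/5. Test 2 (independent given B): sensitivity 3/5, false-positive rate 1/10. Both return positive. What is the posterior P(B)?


After test 1: P(+) = 9/10*2/15 + 1/5*13/15 = 22/75
P(B|+) = (3/25)/(22/75) = 9/22
After test 2 (use post1 as new prior): P(+) = 3/5*9/22 + 1/10*13/22 = 67/220
P(B|+,+) = (27/110)/(67/220) = 54/67

54/67


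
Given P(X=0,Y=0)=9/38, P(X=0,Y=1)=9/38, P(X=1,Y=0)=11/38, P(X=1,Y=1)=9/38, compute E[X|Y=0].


P(Y=0) = 20/38
E[X|Y=0] = (0*9 + 1*11)/20 = 11/20

11/20


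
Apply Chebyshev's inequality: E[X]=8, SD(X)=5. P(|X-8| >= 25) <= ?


k = 25/5 = 5
Chebyshev: P(|X-mu| >= k*sigma) <= 1/k^2 = 1/5^2 = 1/25

1/25


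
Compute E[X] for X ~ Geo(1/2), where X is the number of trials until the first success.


For geometric (trials until first success), E[X] = 1/p = 1/(1/2) = 2

2


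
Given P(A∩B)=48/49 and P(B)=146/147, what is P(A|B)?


P(A|B) = P(A∩B)/P(B) = (144/147)/(146/147) = 144/146 = 72/73

72/73


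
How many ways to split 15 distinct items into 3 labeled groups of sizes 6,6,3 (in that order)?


15! = 1307674368000
Denominator: 6!=720 * 6!=720 * 3!=6
Coefficient = 1307674368000 / 3110400 = 420420

420420


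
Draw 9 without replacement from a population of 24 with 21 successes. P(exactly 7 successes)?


P(X=7) = C(21,7)*C(3,2) / C(24,9)
= 116280*3 / 1307504
= 348840/1307504 = 135/506

135/506


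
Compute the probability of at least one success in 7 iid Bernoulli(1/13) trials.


P(at least one) = 1 - P(none)
P(none) = (1 - 1/13)^7 = (12/13)^7 = 35831808/62748517
P(at least one) = 1 - 35831808/62748517 = 26916709/62748517

26916709/62748517


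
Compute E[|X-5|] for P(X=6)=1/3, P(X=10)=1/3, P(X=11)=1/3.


E[|X-5|] = sum(g(x)*P(x))
= 1*1/3 + 5*1/3 + 6*1/3
= 4

4


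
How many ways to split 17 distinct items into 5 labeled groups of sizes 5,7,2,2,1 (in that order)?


17! = 355687428096000
Denominator: 5!=120 * 7!=5040 * 2!=2 * 2!=2 * 1!=1
Coefficient = 355687428096000 / 2419200 = 147026880

147026880


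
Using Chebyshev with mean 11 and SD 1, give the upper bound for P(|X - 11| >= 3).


k = 3/1 = 3
Chebyshev: P(|X-mu| >= k*sigma) <= 1/k^2 = 1/3^2 = 1/9

1/9


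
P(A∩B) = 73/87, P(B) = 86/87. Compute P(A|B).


P(A|B) = P(A∩B)/P(B) = (73/87)/(86/87) = 73/86

73/86


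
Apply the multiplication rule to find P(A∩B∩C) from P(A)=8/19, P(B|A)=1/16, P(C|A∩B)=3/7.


P(A∩B∩C) = P(A) * P(B|A) * P(C|A∩B)
= 8/19 * 1/16 * 3/7
= 1/38 * 3/7 = 3/266

3/266


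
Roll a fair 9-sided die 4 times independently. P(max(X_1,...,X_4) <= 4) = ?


P(max <= 4) = P(all X_i <= 4) = (P(X_1 <= 4))^4
= (4/9)^4 = 256/6561

256/6561


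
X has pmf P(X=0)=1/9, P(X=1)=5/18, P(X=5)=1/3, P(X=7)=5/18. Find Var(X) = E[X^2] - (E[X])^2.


E[X] = 35/9, E[X^2] = 200/9
Var(X) = E[X^2] - (E[X])^2 = 200/9 - (35/9)^2 = 575/81

575/81


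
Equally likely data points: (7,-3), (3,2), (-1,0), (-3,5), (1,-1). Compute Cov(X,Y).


E[X]=7/5, E[Y]=3/5, E[XY]=-31/5
Cov(X,Y) = E[XY] - E[X]E[Y] = -31/5 - 7/5*3/5 = -176/25

-176/25


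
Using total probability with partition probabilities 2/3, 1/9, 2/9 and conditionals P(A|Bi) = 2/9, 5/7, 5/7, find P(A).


P(A) = P(A|B1)P(B1) + P(A|B2)P(B2) + P(A|B3)P(B3)
= 2/9*2/3 + 5/7*1/9 + 5/7*2/9
= 4/27 + 5/63 + 10/63 = 73/189

73/189


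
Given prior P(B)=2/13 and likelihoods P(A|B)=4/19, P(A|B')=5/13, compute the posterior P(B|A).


P(A) = P(A|B)P(B) + P(A|B')P(B') = 4/19*2/13 + 5/13*11/13 = 1149/3211
P(B|A) = P(A|B)P(B)/P(A) = (8/247)/(1149/3211) = 104/1149

104/1149


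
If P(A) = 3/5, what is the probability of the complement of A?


P(A') = 1 - P(A) = 1 - 3/5 = 2/5

2/5


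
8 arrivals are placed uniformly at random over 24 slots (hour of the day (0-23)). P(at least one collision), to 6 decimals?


P(all different) = prod((24-i)/24 for i=0..7) = 0.269399
P(at least one match) = 1 - 0.269399 = 0.730601

0.730601


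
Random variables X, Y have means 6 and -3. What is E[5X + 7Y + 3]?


E[5X + 7Y + 3] = 5*E[X] + 7*E[Y] + 3
= (5)*(6) + (7)*(-3) + (3)
= 30 - 21 + 3 = 12

12


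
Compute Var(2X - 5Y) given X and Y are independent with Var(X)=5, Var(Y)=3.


Independence => Cov(X,Y)=0
Var(2X - 5Y) = 2^2*Var(X) + (-5)^2*Var(Y)
= 4*5 + 25*3 = 95

95


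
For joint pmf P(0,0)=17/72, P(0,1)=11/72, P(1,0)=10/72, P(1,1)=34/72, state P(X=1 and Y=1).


Read from table: P(X=1, Y=1) = 34/72 = 17/36

17/36


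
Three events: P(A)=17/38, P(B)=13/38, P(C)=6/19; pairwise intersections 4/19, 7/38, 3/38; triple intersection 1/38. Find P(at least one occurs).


P(A∪B∪C) = P(A)+P(B)+P(C) - P(AB)-P(AC)-P(BC) + P(ABC)
= 17/38+13/38+6/19 - 4/19-7/38-3/38 + 1/38
= 25/38

25/38


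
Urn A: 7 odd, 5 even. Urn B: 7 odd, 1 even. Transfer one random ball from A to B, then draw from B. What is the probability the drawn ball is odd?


P(transfer odd) = 7/12; P(transfer even) = 5/12
If odd transferred: Urn II has 8 odd of 9, so P(odd|odd moved) = 8/9
If even transferred: Urn II has 7 odd of 9, so P(odd|even moved) = 7/9
By total probability: P(odd) = 7/12*8/9 + 5/12*7/9 = 91/108

91/108


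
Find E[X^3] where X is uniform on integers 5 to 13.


E[X^3] = (1/9) * sum(x^3 for x=5..13)
= 8181/9 = 909

909


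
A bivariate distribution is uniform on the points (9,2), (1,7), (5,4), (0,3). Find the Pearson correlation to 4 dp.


Cov(X,Y) = -3.7500, Var(X) = 12.6875, Var(Y) = 3.5000
rho = Cov/(sqrt(VarX)*sqrt(VarY)) = -0.5627

-0.5627


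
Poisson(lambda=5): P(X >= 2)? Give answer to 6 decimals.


P(X>=2) = 1 - P(X<=1) = 1 - (e^(-5)*5^0/0! + e^(-5)*5^1/1!)
≈ 1 - (0.0067379470 + 0.0336897350)
= 1 - 0.0404276820 = 0.9595723180
≈ 0.959572

0.959572


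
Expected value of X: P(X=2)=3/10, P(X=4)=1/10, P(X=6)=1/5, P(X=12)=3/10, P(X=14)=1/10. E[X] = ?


E[X] = sum(x * P(x))
= 2*3/10 + 4*1/10 + 6*1/5 + 12*3/10 + 14*1/10
= 36/5

36/5


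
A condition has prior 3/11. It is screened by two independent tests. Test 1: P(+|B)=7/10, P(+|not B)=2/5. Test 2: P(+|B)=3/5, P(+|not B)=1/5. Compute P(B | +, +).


After test 1: P(+) = 7/10*3/11 + 2/5*8/11 = 53/110
P(B|+) = (21/110)/(53/110) = 21/53
After test 2 (use post1 as new prior): P(+) = 3/5*21/53 + 1/5*32/53 = 19/53
P(B|+,+) = (63/265)/(19/53) = 63/95

63/95


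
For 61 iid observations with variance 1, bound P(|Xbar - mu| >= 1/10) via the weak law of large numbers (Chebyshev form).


Var(Xbar) = Var(X)/n = 1/61
Chebyshev: P(|Xbar-mu| >= 1/10) <= Var(Xbar)/(1/10)^2 = (1/61)/(1/100) = 100/61
Bound exceeds 1, so trivial bound: 1

1


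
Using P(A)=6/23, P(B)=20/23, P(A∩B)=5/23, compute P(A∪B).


P(A∪B) = P(A) + P(B) - P(A∩B)
= 6/23 + 20/23 - 5/23 = 21/23

21/23


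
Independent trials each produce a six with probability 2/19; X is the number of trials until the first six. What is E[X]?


For geometric (trials until first success), E[X] = 1/p = 1/(2/19) = 19/2

19/2


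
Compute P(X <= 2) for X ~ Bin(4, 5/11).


P(X<=2) = P(X=0) + P(X=1) + P(X=2)
= 1296/14641 + 4320/14641 + 5400/14641
= 11016/14641

11016/14641


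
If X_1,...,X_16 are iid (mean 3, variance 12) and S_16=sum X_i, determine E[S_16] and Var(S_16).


E[S_n] = n*mu = 16*3 = 48
Var(S_n) = n*sigma^2 = 16*12 = 192

E[S_16]=48, Var(S_16)=192


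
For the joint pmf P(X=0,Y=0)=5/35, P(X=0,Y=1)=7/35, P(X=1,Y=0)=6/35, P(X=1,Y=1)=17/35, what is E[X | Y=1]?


P(Y=1) = 24/35
E[X|Y=1] = (0*7 + 1*17)/24 = 17/24

17/24


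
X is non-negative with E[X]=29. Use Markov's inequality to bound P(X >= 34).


Markov: P(X >= a) <= E[X]/a
P(X >= 34) <= 29/34

29/34


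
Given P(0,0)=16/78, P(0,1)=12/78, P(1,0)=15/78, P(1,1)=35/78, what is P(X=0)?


P(X=0) = P(0,0)+P(0,1) = 16/78 + 12/78 = 28/78 = 14/39

14/39


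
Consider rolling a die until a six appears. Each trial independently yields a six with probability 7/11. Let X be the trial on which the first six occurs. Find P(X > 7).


P(X > 7) = P(first 7 trials all fail) = (1-p)^7 = (4/11)^7 = 16384/19487171

16384/19487171


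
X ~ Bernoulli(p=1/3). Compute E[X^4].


For Bernoulli: X in {0,1}
E[X^4] = 0^4*(1-1/3) + 1^4*1/3 = 1/3

1/3


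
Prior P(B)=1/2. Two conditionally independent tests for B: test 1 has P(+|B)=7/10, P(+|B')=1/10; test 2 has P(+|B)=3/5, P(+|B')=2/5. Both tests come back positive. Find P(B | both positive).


After test 1: P(+) = 7/10*1/2 + 1/10*1/2 = 2/5
P(B|+) = (7/20)/(2/5) = 7/8
After test 2 (use post1 as new prior): P(+) = 3/5*7/8 + 2/5*1/8 = 23/40
P(B|+,+) = (21/40)/(23/40) = 21/23

21/23


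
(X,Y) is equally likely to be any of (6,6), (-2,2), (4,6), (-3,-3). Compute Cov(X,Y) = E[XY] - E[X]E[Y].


E[X]=5/4, E[Y]=11/4, E[XY]=65/4
Cov(X,Y) = E[XY] - E[X]E[Y] = 65/4 - 5/4*11/4 = 205/16

205/16


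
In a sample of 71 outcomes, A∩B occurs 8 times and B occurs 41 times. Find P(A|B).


P(A|B) = P(A∩B)/P(B) = (8/71)/(41/71) = 8/41

8/41


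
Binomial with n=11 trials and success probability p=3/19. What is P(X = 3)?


P(X=3) = C(11,3) * p^3 * (1-p)^8
= 165 * 27/6859 * 4294967296/16983563041
= 19134079303680/116490258898219

19134079303680/116490258898219


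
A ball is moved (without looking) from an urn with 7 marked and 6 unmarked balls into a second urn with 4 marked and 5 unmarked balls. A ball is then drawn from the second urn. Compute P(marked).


P(transfer marked) = 7/13; P(transfer unmarked) = 6/13
If marked transferred: Urn II has 5 marked of 10, so P(marked|marked moved) = 1/2
If unmarked transferred: Urn II has 4 marked of 10, so P(marked|unmarked moved) = 2/5
By total probability: P(marked) = 7/13*1/2 + 6/13*2/5 = 59/130

59/130


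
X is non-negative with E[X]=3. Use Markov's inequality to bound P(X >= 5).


Markov: P(X >= a) <= E[X]/a
P(X >= 5) <= 3/5

3/5


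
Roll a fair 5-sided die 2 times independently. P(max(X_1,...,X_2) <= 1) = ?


P(max <= 1) = P(all X_i <= 1) = (P(X_1 <= 1))^2
= (1/5)^2 = 1/25

1/25


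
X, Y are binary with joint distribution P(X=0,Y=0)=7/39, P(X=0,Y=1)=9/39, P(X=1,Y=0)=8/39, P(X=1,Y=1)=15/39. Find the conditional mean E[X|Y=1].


P(Y=1) = 24/39
E[X|Y=1] = (0*9 + 1*15)/24 = 15/24 = 5/8

5/8


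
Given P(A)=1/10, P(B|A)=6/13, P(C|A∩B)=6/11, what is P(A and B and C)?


P(A∩B∩C) = P(A) * P(B|A) * P(C|A∩B)
= 1/10 * 6/13 * 6/11
= 3/65 * 6/11 = 18/715

18/715


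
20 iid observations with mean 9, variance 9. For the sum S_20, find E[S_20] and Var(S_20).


E[S_n] = n*mu = 20*9 = 180
Var(S_n) = n*sigma^2 = 20*9 = 180

E[S_20]=180, Var(S_20)=180


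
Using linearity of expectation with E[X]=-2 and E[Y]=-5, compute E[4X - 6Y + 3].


E[4X - 6Y + 3] = 4*E[X] - 6*E[Y] + 3
= (4)*(-2) + (-6)*(-5) + (3)
= -8 + 30 + 3 = 25

25


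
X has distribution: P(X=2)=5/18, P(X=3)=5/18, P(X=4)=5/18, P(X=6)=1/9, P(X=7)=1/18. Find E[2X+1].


E[2X+1] = sum(g(x)*P(x))
= 5*5/18 + 7*5/18 + 9*5/18 + 13*1/9 + 15*1/18
= 73/9

73/9


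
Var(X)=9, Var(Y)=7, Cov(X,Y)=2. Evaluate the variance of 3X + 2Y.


Var(3X + 2Y) = 3^2*Var(X) + 2^2*Var(Y) + 2*3*2*Cov(X,Y)
= 9*9 + 4*7 + 12*2
= 81 + 28 + 24 = 133

133


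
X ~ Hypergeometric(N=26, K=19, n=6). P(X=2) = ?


P(X=2) = C(19,2)*C(7,4) / C(26,6)
= 171*35 / 230230
= 5985/230230 = 171/6578

171/6578


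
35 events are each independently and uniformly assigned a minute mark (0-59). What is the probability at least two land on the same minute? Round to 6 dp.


P(all different) = prod((60-i)/60 for i=0..34) = 0.000003
P(at least one match) = 1 - 0.000003 = 0.999997

0.999997


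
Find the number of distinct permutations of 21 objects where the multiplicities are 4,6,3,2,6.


21! = 51090942171709440000
Denominator: 4!=24 * 6!=720 * 3!=6 * 2!=2 * 6!=720
Coefficient = 51090942171709440000 / 149299200 = 342205063200

342205063200


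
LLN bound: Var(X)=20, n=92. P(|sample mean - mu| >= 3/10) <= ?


Var(Xbar) = Var(X)/n = 20/92
Chebyshev: P(|Xbar-mu| >= 3/10) <= Var(Xbar)/(3/10)^2 = (5/23)/(9/100) = 500/207
Bound exceeds 1, so trivial bound: 1

1


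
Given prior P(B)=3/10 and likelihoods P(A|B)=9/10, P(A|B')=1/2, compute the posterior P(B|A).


P(A) = P(A|B)P(B) + P(A|B')P(B') = 9/10*3/10 + 1/2*7/10 = 31/50
P(B|A) = P(A|B)P(B)/P(A) = (27/100)/(31/50) = 27/62

27/62


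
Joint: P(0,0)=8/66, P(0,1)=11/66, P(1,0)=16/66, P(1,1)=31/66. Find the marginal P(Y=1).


P(Y=1) = P(0,1)+P(1,1) = 11/66 + 31/66 = 42/66 = 7/11

7/11


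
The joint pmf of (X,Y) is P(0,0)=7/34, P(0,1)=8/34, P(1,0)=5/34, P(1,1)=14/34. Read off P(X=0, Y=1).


Read from table: P(X=0, Y=1) = 8/34 = 4/17

4/17


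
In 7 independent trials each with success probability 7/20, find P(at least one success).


P(at least one) = 1 - P(none)
P(none) = (1 - 7/20)^7 = (13/20)^7 = 62748517/1280000000
P(at least one) = 1 - 62748517/1280000000 = 1217251483/1280000000

1217251483/1280000000


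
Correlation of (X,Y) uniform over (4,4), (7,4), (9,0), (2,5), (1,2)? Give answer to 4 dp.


Cov(X,Y) = -2.6000, Var(X) = 9.0400, Var(Y) = 3.2000
rho = Cov/(sqrt(VarX)*sqrt(VarY)) = -0.4834

-0.4834


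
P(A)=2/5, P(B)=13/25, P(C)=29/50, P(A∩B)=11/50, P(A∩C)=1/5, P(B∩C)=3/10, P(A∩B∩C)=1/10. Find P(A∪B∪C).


P(A∪B∪C) = P(A)+P(B)+P(C) - P(AB)-P(AC)-P(BC) + P(ABC)
= 2/5+13/25+29/50 - 11/50-1/5-3/10 + 1/10
= 22/25

22/25


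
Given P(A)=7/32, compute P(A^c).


P(A') = 1 - P(A) = 1 - 7/32 = 25/32

25/32


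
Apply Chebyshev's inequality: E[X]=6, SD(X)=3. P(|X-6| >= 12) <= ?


k = 12/3 = 4
Chebyshev: P(|X-mu| >= k*sigma) <= 1/k^2 = 1/4^2 = 1/16

1/16


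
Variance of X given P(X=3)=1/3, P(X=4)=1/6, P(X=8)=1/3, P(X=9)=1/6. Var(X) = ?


E[X] = 35/6, E[X^2] = 81/2
Var(X) = E[X^2] - (E[X])^2 = 81/2 - (35/6)^2 = 233/36

233/36


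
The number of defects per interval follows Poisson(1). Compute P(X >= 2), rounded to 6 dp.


P(X>=2) = 1 - P(X<=1) = 1 - (e^(-1)*1^0/0! + e^(-1)*1^1/1!)
≈ 1 - (0.3678794412 + 0.3678794412)
= 1 - 0.7357588824 = 0.2642411176
≈ 0.264241

0.264241


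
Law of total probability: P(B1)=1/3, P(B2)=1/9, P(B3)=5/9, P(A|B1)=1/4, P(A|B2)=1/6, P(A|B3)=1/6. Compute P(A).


P(A) = P(A|B1)P(B1) + P(A|B2)P(B2) + P(A|B3)P(B3)
= 1/4*1/3 + 1/6*1/9 + 1/6*5/9
= 1/12 + 1/54 + 5/54 = 7/36

7/36


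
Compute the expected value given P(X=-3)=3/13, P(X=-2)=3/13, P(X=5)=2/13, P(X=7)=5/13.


E[X] = sum(x * P(x))
= -3*3/13 - 2*3/13 + 5*2/13 + 7*5/13
= 30/13

30/13
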